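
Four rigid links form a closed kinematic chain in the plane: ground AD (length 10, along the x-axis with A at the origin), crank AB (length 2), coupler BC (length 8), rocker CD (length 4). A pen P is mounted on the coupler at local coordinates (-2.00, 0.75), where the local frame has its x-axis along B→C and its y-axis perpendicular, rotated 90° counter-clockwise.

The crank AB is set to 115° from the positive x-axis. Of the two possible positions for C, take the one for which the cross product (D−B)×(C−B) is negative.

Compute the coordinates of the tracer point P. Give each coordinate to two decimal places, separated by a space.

-2.32 3.36

A=(0,0), D=(10.00,0)
B = A + 2.00·(cos115°, sin115°) = (-0.8452, 1.8126)
|BD| = 10.9957
circle(B,8.00) ∩ circle(D,4.00): a=7.6805, h=2.2382
  candidates: C₊=(7.0992,2.7541) cross=24.611; C₋=(6.3612,-1.6611) cross=-24.611
  mode - wants cross < 0 → take C=(6.3612,-1.6611) (cross=-24.611)
ex = (C−B)/|BC| = (0.9008,-0.4342); ey = (0.4342,0.9008)
P = B + -2.00·ex + 0.75·ey = (-2.3212,3.3567)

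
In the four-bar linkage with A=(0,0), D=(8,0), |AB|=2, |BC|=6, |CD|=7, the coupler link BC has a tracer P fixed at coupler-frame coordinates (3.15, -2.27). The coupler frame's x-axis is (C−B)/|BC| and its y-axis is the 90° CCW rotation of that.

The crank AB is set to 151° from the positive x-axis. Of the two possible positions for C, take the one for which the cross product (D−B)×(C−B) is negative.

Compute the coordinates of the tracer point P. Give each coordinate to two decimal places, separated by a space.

A=(0,0), D=(8.00,0)
B = A + 2.00·(cos151°, sin151°) = (-1.7492, 0.9696)
|BD| = 9.7973
circle(B,6.00) ∩ circle(D,7.00): a=4.2352, h=4.2500
  candidates: C₊=(2.8858,4.7796) cross=41.639; C₋=(2.0446,-3.6787) cross=-41.639
  mode - wants cross < 0 → take C=(2.0446,-3.6787) (cross=-41.639)
ex = (C−B)/|BC| = (0.6323,-0.7747); ey = (0.7747,0.6323)
P = B + 3.15·ex + -2.27·ey = (-1.5161,-2.9061)

-1.52 -2.91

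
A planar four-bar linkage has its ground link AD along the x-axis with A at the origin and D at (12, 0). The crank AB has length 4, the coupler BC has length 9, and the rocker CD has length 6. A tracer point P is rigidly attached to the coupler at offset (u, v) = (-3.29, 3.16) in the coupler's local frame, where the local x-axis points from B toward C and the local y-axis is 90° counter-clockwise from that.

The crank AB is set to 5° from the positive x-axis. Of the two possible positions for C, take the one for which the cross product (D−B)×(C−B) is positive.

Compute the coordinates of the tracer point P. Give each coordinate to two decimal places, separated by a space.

A=(0,0), D=(12.00,0)
B = A + 4.00·(cos5°, sin5°) = (3.9848, 0.3486)
|BD| = 8.0228
circle(B,9.00) ∩ circle(D,6.00): a=6.8159, h=5.8774
  candidates: C₊=(11.0496,5.9243) cross=47.153; C₋=(10.5389,-5.8194) cross=-47.153
  mode + wants cross > 0 → take C=(11.0496,5.9243) (cross=47.153)
ex = (C−B)/|BC| = (0.7850,0.6195); ey = (-0.6195,0.7850)
P = B + -3.29·ex + 3.16·ey = (-0.5555,0.7910)

-0.56 0.79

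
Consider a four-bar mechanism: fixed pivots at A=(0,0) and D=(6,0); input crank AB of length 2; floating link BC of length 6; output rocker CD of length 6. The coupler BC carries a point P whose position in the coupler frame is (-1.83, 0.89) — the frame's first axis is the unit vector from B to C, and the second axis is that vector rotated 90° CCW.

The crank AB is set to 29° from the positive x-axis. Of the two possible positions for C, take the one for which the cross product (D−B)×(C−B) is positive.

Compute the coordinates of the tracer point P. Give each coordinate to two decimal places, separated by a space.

A=(0,0), D=(6.00,0)
B = A + 2.00·(cos29°, sin29°) = (1.7492, 0.9696)
|BD| = 4.3599
circle(B,6.00) ∩ circle(D,6.00): a=2.1800, h=5.5900
  candidates: C₊=(5.1178,5.9348) cross=24.372; C₋=(2.6315,-4.9652) cross=-24.372
  mode + wants cross > 0 → take C=(5.1178,5.9348) (cross=24.372)
ex = (C−B)/|BC| = (0.5614,0.8275); ey = (-0.8275,0.5614)
P = B + -1.83·ex + 0.89·ey = (-0.0147,-0.0451)

-0.01 -0.05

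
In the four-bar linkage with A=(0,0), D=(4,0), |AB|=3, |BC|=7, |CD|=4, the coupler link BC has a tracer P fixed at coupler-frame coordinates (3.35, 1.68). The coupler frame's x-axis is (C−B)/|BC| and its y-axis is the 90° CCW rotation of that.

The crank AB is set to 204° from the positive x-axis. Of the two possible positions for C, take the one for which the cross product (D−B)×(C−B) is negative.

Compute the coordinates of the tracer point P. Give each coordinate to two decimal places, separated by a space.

A=(0,0), D=(4.00,0)
B = A + 3.00·(cos204°, sin204°) = (-2.7406, -1.2202)
|BD| = 6.8502
circle(B,7.00) ∩ circle(D,4.00): a=5.8338, h=3.8687
  candidates: C₊=(2.3107,3.6258) cross=26.501; C₋=(3.6890,-3.9879) cross=-26.501
  mode - wants cross < 0 → take C=(3.6890,-3.9879) (cross=-26.501)
ex = (C−B)/|BC| = (0.9185,-0.3954); ey = (0.3954,0.9185)
P = B + 3.35·ex + 1.68·ey = (1.0006,-1.0016)

1.00 -1.00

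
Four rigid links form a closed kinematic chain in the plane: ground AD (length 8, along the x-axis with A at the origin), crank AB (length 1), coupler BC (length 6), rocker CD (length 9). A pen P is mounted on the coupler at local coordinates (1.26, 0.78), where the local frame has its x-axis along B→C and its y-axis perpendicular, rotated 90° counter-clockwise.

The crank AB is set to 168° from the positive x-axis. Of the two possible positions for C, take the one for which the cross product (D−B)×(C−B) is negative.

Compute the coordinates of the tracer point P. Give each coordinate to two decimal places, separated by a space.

0.15 -0.75

A=(0,0), D=(8.00,0)
B = A + 1.00·(cos168°, sin168°) = (-0.9781, 0.2079)
|BD| = 8.9806
circle(B,6.00) ∩ circle(D,9.00): a=1.9849, h=5.6622
  candidates: C₊=(1.1373,5.8226) cross=50.850; C₋=(0.8751,-5.4987) cross=-50.850
  mode - wants cross < 0 → take C=(0.8751,-5.4987) (cross=-50.850)
ex = (C−B)/|BC| = (0.3089,-0.9511); ey = (0.9511,0.3089)
P = B + 1.26·ex + 0.78·ey = (0.1529,-0.7496)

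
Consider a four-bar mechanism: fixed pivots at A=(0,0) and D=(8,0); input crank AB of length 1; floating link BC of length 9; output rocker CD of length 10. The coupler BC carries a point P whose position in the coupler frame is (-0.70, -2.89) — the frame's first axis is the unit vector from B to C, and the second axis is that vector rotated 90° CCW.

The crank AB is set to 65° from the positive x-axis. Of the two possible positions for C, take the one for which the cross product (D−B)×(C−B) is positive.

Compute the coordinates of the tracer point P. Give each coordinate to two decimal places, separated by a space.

2.80 -0.88

A=(0,0), D=(8.00,0)
B = A + 1.00·(cos65°, sin65°) = (0.4226, 0.9063)
|BD| = 7.6314
circle(B,9.00) ∩ circle(D,10.00): a=2.5708, h=8.6250
  candidates: C₊=(3.9996,9.1650) cross=65.821; C₋=(1.9509,-7.9630) cross=-65.821
  mode + wants cross > 0 → take C=(3.9996,9.1650) (cross=65.821)
ex = (C−B)/|BC| = (0.3974,0.9176); ey = (-0.9176,0.3974)
P = B + -0.70·ex + -2.89·ey = (2.7964,-0.8846)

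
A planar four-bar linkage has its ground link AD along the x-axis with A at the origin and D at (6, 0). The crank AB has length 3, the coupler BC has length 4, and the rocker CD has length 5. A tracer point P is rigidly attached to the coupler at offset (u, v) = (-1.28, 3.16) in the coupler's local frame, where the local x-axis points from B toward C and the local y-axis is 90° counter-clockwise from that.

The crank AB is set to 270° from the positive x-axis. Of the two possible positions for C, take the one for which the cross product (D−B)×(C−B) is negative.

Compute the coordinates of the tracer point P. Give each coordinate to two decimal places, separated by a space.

A=(0,0), D=(6.00,0)
B = A + 3.00·(cos270°, sin270°) = (-0.0000, -3.0000)
|BD| = 6.7082
circle(B,4.00) ∩ circle(D,5.00): a=2.6833, h=2.9665
  candidates: C₊=(1.0734,0.8533) cross=19.900; C₋=(3.7266,-4.4533) cross=-19.900
  mode - wants cross < 0 → take C=(3.7266,-4.4533) (cross=-19.900)
ex = (C−B)/|BC| = (0.9317,-0.3633); ey = (0.3633,0.9317)
P = B + -1.28·ex + 3.16·ey = (-0.0444,0.4091)

-0.04 0.41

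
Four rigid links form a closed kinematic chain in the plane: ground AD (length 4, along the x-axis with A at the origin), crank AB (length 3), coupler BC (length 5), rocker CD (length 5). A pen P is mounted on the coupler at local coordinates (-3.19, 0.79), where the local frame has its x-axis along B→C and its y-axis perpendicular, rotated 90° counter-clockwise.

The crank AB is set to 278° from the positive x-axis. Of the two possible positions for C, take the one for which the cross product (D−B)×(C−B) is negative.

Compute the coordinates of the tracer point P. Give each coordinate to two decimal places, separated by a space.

-2.22 -1.02

A=(0,0), D=(4.00,0)
B = A + 3.00·(cos278°, sin278°) = (0.4175, -2.9708)
|BD| = 4.6540
circle(B,5.00) ∩ circle(D,5.00): a=2.3270, h=4.4255
  candidates: C₊=(-0.6162,1.9212) cross=20.596; C₋=(5.0337,-4.8920) cross=-20.596
  mode - wants cross < 0 → take C=(5.0337,-4.8920) (cross=-20.596)
ex = (C−B)/|BC| = (0.9232,-0.3842); ey = (0.3842,0.9232)
P = B + -3.19·ex + 0.79·ey = (-2.2241,-1.0157)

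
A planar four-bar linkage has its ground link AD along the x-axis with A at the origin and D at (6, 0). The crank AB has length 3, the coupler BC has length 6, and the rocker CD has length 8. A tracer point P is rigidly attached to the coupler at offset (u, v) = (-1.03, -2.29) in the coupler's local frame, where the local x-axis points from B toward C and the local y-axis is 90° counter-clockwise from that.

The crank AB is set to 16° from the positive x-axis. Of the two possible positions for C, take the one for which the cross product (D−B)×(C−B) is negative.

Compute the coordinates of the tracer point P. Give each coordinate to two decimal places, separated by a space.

1.87 3.12

A=(0,0), D=(6.00,0)
B = A + 3.00·(cos16°, sin16°) = (2.8838, 0.8269)
|BD| = 3.2241
circle(B,6.00) ∩ circle(D,8.00): a=-2.7303, h=5.3428
  candidates: C₊=(1.6151,6.6913) cross=17.225; C₋=(-1.1255,-3.6369) cross=-17.225
  mode - wants cross < 0 → take C=(-1.1255,-3.6369) (cross=-17.225)
ex = (C−B)/|BC| = (-0.6682,-0.7440); ey = (0.7440,-0.6682)
P = B + -1.03·ex + -2.29·ey = (1.8684,3.1234)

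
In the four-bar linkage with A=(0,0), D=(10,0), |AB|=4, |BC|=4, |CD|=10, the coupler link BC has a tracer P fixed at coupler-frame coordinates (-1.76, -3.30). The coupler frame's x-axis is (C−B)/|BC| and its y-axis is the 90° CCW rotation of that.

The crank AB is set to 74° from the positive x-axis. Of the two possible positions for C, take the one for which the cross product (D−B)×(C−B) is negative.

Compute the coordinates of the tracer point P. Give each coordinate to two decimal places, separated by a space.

-1.58 6.45

A=(0,0), D=(10.00,0)
B = A + 4.00·(cos74°, sin74°) = (1.1025, 3.8450)
|BD| = 9.6927
circle(B,4.00) ∩ circle(D,10.00): a=0.5132, h=3.9669
  candidates: C₊=(3.1473,7.2829) cross=38.450; C₋=(0.0000,0.0000) cross=-38.450
  mode - wants cross < 0 → take C=(0.0000,0.0000) (cross=-38.450)
ex = (C−B)/|BC| = (-0.2756,-0.9613); ey = (0.9613,-0.2756)
P = B + -1.76·ex + -3.30·ey = (-1.5845,6.4465)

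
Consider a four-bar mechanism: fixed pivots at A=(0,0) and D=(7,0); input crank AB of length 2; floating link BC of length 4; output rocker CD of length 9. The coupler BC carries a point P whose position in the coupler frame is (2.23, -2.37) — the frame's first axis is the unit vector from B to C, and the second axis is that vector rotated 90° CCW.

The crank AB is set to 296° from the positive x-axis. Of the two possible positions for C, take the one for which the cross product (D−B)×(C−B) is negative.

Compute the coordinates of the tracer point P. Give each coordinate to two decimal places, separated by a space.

A=(0,0), D=(7.00,0)
B = A + 2.00·(cos296°, sin296°) = (0.8767, -1.7976)
|BD| = 6.3817
circle(B,4.00) ∩ circle(D,9.00): a=-1.9019, h=3.5189
  candidates: C₊=(-1.9393,1.0431) cross=22.457; C₋=(0.0431,-5.7097) cross=-22.457
  mode - wants cross < 0 → take C=(0.0431,-5.7097) (cross=-22.457)
ex = (C−B)/|BC| = (-0.2084,-0.9780); ey = (0.9780,-0.2084)
P = B + 2.23·ex + -2.37·ey = (-1.9060,-3.4847)

-1.91 -3.48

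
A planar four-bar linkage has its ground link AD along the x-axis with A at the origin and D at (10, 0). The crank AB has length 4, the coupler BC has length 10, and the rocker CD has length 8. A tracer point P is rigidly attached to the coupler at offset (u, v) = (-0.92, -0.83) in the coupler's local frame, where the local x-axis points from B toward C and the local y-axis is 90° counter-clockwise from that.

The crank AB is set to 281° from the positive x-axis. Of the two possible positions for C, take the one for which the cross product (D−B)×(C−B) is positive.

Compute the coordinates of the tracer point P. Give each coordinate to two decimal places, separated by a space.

1.23 -5.07

A=(0,0), D=(10.00,0)
B = A + 4.00·(cos281°, sin281°) = (0.7632, -3.9265)
|BD| = 10.0367
circle(B,10.00) ∩ circle(D,8.00): a=6.8118, h=7.3212
  candidates: C₊=(4.1679,5.4760) cross=73.481; C₋=(9.8963,-7.9993) cross=-73.481
  mode + wants cross > 0 → take C=(4.1679,5.4760) (cross=73.481)
ex = (C−B)/|BC| = (0.3405,0.9403); ey = (-0.9403,0.3405)
P = B + -0.92·ex + -0.83·ey = (1.2304,-5.0741)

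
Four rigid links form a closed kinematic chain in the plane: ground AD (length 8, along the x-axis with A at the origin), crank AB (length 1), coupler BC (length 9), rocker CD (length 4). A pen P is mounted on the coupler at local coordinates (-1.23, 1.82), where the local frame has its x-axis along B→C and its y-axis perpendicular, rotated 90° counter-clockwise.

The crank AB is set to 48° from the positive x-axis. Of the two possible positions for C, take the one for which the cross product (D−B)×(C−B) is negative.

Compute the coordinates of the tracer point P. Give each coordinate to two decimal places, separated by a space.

A=(0,0), D=(8.00,0)
B = A + 1.00·(cos48°, sin48°) = (0.6691, 0.7431)
|BD| = 7.3684
circle(B,9.00) ∩ circle(D,4.00): a=8.0949, h=3.9335
  candidates: C₊=(9.1195,3.8401) cross=28.984; C₋=(8.3261,-3.9867) cross=-28.984
  mode - wants cross < 0 → take C=(8.3261,-3.9867) (cross=-28.984)
ex = (C−B)/|BC| = (0.8508,-0.5255); ey = (0.5255,0.8508)
P = B + -1.23·ex + 1.82·ey = (0.5792,2.9380)

0.58 2.94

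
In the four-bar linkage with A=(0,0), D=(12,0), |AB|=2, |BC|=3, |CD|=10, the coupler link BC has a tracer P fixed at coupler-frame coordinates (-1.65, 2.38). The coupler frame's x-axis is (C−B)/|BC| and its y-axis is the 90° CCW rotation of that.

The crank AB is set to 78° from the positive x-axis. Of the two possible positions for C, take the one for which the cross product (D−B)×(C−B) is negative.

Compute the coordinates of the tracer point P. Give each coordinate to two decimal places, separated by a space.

A=(0,0), D=(12.00,0)
B = A + 2.00·(cos78°, sin78°) = (0.4158, 1.9563)
|BD| = 11.7482
circle(B,3.00) ∩ circle(D,10.00): a=2.0012, h=2.2350
  candidates: C₊=(2.7612,3.8269) cross=26.258; C₋=(2.0169,-0.5808) cross=-26.258
  mode - wants cross < 0 → take C=(2.0169,-0.5808) (cross=-26.258)
ex = (C−B)/|BC| = (0.5337,-0.8457); ey = (0.8457,0.5337)
P = B + -1.65·ex + 2.38·ey = (1.5480,4.6218)

1.55 4.62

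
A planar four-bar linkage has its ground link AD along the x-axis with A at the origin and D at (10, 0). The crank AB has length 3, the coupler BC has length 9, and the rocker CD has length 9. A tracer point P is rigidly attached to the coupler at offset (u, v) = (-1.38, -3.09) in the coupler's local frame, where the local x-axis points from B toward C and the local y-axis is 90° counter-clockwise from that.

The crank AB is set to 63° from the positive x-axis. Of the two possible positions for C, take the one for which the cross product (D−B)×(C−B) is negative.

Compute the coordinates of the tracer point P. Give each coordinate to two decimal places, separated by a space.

-1.96 3.32

A=(0,0), D=(10.00,0)
B = A + 3.00·(cos63°, sin63°) = (1.3620, 2.6730)
|BD| = 9.0422
circle(B,9.00) ∩ circle(D,9.00): a=4.5211, h=7.7820
  candidates: C₊=(7.9815,8.7707) cross=70.366; C₋=(3.3805,-6.0977) cross=-70.366
  mode - wants cross < 0 → take C=(3.3805,-6.0977) (cross=-70.366)
ex = (C−B)/|BC| = (0.2243,-0.9745); ey = (0.9745,0.2243)
P = B + -1.38·ex + -3.09·ey = (-1.9588,3.3248)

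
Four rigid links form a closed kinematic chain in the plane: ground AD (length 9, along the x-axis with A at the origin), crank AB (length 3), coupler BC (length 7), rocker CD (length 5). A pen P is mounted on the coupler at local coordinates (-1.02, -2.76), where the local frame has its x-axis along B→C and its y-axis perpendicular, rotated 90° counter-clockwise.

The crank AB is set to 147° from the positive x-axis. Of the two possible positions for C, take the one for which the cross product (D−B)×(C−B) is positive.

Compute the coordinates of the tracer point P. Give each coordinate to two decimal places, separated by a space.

A=(0,0), D=(9.00,0)
B = A + 3.00·(cos147°, sin147°) = (-2.5160, 1.6339)
|BD| = 11.6313
circle(B,7.00) ∩ circle(D,5.00): a=6.8474, h=1.4538
  candidates: C₊=(4.4677,2.1114) cross=16.910; C₋=(4.0592,-0.7674) cross=-16.910
  mode + wants cross > 0 → take C=(4.4677,2.1114) (cross=16.910)
ex = (C−B)/|BC| = (0.9977,0.0682); ey = (-0.0682,0.9977)
P = B + -1.02·ex + -2.76·ey = (-3.3454,-1.1892)

-3.35 -1.19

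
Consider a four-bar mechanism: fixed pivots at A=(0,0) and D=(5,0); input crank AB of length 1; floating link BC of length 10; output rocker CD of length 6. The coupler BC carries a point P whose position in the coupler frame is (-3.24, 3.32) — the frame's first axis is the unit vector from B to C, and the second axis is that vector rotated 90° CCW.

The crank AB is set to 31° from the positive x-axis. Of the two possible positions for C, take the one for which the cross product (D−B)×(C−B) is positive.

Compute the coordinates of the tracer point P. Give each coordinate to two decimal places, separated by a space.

A=(0,0), D=(5.00,0)
B = A + 1.00·(cos31°, sin31°) = (0.8572, 0.5150)
|BD| = 4.1747
circle(B,10.00) ∩ circle(D,6.00): a=9.7525, h=2.2109
  candidates: C₊=(10.8080,1.5059) cross=9.230; C₋=(10.2624,-2.8821) cross=-9.230
  mode + wants cross > 0 → take C=(10.8080,1.5059) (cross=9.230)
ex = (C−B)/|BC| = (0.9951,0.0991); ey = (-0.0991,0.9951)
P = B + -3.24·ex + 3.32·ey = (-2.6958,3.4977)

-2.70 3.50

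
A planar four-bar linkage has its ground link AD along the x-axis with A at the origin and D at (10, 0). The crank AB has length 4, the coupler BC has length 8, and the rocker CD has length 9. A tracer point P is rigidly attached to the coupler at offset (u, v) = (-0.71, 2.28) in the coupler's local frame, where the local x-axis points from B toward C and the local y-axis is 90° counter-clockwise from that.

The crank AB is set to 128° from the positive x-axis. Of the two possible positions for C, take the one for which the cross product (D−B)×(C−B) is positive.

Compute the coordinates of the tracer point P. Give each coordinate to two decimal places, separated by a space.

-4.21 4.78

A=(0,0), D=(10.00,0)
B = A + 4.00·(cos128°, sin128°) = (-2.4626, 3.1520)
|BD| = 12.8551
circle(B,8.00) ∩ circle(D,9.00): a=5.7663, h=5.5452
  candidates: C₊=(4.4873,7.1141) cross=71.284; C₋=(1.7680,-3.6378) cross=-71.284
  mode + wants cross > 0 → take C=(4.4873,7.1141) (cross=71.284)
ex = (C−B)/|BC| = (0.8687,0.4953); ey = (-0.4953,0.8687)
P = B + -0.71·ex + 2.28·ey = (-4.2086,4.7812)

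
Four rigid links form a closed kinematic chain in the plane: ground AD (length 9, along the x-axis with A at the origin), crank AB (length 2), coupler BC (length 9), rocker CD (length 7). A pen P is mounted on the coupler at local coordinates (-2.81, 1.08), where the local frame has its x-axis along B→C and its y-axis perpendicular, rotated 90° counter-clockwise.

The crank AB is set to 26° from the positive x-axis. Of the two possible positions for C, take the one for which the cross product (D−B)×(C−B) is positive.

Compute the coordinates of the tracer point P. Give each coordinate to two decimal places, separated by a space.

A=(0,0), D=(9.00,0)
B = A + 2.00·(cos26°, sin26°) = (1.7976, 0.8767)
|BD| = 7.2556
circle(B,9.00) ∩ circle(D,7.00): a=5.8330, h=6.8539
  candidates: C₊=(8.4160,6.9756) cross=49.729; C₋=(6.7596,-6.6318) cross=-49.729
  mode + wants cross > 0 → take C=(8.4160,6.9756) (cross=49.729)
ex = (C−B)/|BC| = (0.7354,0.6777); ey = (-0.6777,0.7354)
P = B + -2.81·ex + 1.08·ey = (-1.0007,-0.2332)

-1.00 -0.23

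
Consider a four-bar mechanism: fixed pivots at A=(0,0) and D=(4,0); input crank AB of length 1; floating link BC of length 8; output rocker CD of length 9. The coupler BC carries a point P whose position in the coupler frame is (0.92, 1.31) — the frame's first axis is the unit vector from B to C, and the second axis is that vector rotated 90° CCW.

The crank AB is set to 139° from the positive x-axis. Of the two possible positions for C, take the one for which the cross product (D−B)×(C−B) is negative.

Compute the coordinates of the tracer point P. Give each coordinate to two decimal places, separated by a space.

A=(0,0), D=(4.00,0)
B = A + 1.00·(cos139°, sin139°) = (-0.7547, 0.6561)
|BD| = 4.7998
circle(B,8.00) ∩ circle(D,9.00): a=0.6290, h=7.9752
  candidates: C₊=(0.9584,8.4705) cross=38.279; C₋=(-1.2218,-7.3303) cross=-38.279
  mode - wants cross < 0 → take C=(-1.2218,-7.3303) (cross=-38.279)
ex = (C−B)/|BC| = (-0.0584,-0.9983); ey = (0.9983,-0.0584)
P = B + 0.92·ex + 1.31·ey = (0.4993,-0.3389)

0.50 -0.34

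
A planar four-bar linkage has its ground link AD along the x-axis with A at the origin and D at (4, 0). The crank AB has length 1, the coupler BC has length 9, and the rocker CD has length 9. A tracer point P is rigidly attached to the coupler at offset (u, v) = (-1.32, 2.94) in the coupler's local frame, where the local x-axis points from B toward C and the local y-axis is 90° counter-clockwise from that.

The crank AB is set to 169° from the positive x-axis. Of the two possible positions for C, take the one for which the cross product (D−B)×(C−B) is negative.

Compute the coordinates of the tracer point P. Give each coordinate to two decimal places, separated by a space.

1.56 2.18

A=(0,0), D=(4.00,0)
B = A + 1.00·(cos169°, sin169°) = (-0.9816, 0.1908)
|BD| = 4.9853
circle(B,9.00) ∩ circle(D,9.00): a=2.4926, h=8.6479
  candidates: C₊=(1.8402,8.7370) cross=43.112; C₋=(1.1782,-8.5462) cross=-43.112
  mode - wants cross < 0 → take C=(1.1782,-8.5462) (cross=-43.112)
ex = (C−B)/|BC| = (0.2400,-0.9708); ey = (0.9708,0.2400)
P = B + -1.32·ex + 2.94·ey = (1.5557,2.1778)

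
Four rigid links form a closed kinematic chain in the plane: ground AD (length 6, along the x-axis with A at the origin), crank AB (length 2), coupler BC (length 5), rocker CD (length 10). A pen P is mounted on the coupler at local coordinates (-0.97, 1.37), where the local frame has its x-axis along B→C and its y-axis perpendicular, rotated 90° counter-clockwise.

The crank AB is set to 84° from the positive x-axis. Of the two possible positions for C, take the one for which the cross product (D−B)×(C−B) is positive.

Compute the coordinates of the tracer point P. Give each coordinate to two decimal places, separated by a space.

A=(0,0), D=(6.00,0)
B = A + 2.00·(cos84°, sin84°) = (0.2091, 1.9890)
|BD| = 6.1230
circle(B,5.00) ∩ circle(D,10.00): a=-3.0629, h=3.9520
  candidates: C₊=(-1.4040,6.7217) cross=24.198; C₋=(-3.9716,-0.7537) cross=-24.198
  mode + wants cross > 0 → take C=(-1.4040,6.7217) (cross=24.198)
ex = (C−B)/|BC| = (-0.3226,0.9465); ey = (-0.9465,-0.3226)
P = B + -0.97·ex + 1.37·ey = (-0.7748,0.6289)

-0.77 0.63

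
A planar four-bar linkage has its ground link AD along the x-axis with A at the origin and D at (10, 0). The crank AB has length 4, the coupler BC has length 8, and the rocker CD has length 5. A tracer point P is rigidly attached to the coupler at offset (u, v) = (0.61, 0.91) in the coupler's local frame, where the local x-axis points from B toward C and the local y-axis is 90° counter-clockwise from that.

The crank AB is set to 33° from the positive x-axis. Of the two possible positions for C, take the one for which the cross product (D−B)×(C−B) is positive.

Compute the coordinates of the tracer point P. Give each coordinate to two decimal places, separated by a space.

A=(0,0), D=(10.00,0)
B = A + 4.00·(cos33°, sin33°) = (3.3547, 2.1786)
|BD| = 6.9933
circle(B,8.00) ∩ circle(D,5.00): a=6.2850, h=4.9496
  candidates: C₊=(10.8689,4.9239) cross=34.614; C₋=(7.7851,-4.4826) cross=-34.614
  mode + wants cross > 0 → take C=(10.8689,4.9239) (cross=34.614)
ex = (C−B)/|BC| = (0.9393,0.3432); ey = (-0.3432,0.9393)
P = B + 0.61·ex + 0.91·ey = (3.6154,3.2426)

3.62 3.24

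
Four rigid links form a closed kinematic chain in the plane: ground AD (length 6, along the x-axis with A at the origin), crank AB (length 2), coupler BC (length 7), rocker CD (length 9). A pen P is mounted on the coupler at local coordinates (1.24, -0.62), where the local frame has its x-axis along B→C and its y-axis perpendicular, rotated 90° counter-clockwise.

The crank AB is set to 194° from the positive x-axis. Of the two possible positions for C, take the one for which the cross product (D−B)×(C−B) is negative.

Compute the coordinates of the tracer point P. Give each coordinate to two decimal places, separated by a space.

-2.10 -1.86

A=(0,0), D=(6.00,0)
B = A + 2.00·(cos194°, sin194°) = (-1.9406, -0.4838)
|BD| = 7.9553
circle(B,7.00) ∩ circle(D,9.00): a=1.9664, h=6.7181
  candidates: C₊=(-0.3864,6.3414) cross=53.445; C₋=(0.4308,-7.0699) cross=-53.445
  mode - wants cross < 0 → take C=(0.4308,-7.0699) (cross=-53.445)
ex = (C−B)/|BC| = (0.3388,-0.9409); ey = (0.9409,0.3388)
P = B + 1.24·ex + -0.62·ey = (-2.1039,-1.8606)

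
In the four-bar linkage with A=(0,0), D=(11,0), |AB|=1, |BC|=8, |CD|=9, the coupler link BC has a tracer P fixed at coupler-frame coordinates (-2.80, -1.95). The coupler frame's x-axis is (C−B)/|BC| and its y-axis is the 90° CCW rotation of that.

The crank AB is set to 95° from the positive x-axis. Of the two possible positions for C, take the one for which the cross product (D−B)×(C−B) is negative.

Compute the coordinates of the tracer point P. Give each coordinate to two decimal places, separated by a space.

-3.22 2.35

A=(0,0), D=(11.00,0)
B = A + 1.00·(cos95°, sin95°) = (-0.0872, 0.9962)
|BD| = 11.1318
circle(B,8.00) ∩ circle(D,9.00): a=4.8023, h=6.3982
  candidates: C₊=(5.2685,6.9390) cross=71.224; C₋=(4.1233,-5.8061) cross=-71.224
  mode - wants cross < 0 → take C=(4.1233,-5.8061) (cross=-71.224)
ex = (C−B)/|BC| = (0.5263,-0.8503); ey = (0.8503,0.5263)
P = B + -2.80·ex + -1.95·ey = (-3.2189,2.3507)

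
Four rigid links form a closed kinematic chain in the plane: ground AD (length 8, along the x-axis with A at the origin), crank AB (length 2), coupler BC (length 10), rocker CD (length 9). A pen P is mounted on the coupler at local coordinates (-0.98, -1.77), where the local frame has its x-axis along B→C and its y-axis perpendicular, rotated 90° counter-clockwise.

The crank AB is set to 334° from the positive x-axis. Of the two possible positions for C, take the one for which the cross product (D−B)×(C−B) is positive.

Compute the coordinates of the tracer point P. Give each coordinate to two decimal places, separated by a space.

A=(0,0), D=(8.00,0)
B = A + 2.00·(cos334°, sin334°) = (1.7976, -0.8767)
|BD| = 6.2641
circle(B,10.00) ∩ circle(D,9.00): a=4.6486, h=8.8538
  candidates: C₊=(5.1612,8.5406) cross=55.461; C₋=(7.6397,-8.9928) cross=-55.461
  mode + wants cross > 0 → take C=(5.1612,8.5406) (cross=55.461)
ex = (C−B)/|BC| = (0.3364,0.9417); ey = (-0.9417,0.3364)
P = B + -0.98·ex + -1.77·ey = (3.1348,-2.3950)

3.13 -2.40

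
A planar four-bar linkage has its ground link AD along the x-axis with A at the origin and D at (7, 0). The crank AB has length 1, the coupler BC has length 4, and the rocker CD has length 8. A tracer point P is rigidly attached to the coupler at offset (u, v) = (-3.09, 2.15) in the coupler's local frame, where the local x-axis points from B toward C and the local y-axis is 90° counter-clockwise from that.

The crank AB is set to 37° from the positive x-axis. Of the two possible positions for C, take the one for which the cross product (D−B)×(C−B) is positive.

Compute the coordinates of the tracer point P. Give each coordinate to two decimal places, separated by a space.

A=(0,0), D=(7.00,0)
B = A + 1.00·(cos37°, sin37°) = (0.7986, 0.6018)
|BD| = 6.2305
circle(B,4.00) ∩ circle(D,8.00): a=-0.7368, h=3.9316
  candidates: C₊=(0.4451,4.5862) cross=24.496; C₋=(-0.3144,-3.2402) cross=-24.496
  mode + wants cross > 0 → take C=(0.4451,4.5862) (cross=24.496)
ex = (C−B)/|BC| = (-0.0884,0.9961); ey = (-0.9961,-0.0884)
P = B + -3.09·ex + 2.15·ey = (-1.0698,-2.6661)

-1.07 -2.67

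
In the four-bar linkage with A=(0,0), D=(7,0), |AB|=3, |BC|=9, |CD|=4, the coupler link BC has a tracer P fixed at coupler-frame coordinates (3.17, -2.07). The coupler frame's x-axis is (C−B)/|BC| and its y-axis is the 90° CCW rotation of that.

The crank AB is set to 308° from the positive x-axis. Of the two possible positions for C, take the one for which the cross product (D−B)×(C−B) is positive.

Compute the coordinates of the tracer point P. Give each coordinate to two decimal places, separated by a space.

A=(0,0), D=(7.00,0)
B = A + 3.00·(cos308°, sin308°) = (1.8470, -2.3640)
|BD| = 5.6694
circle(B,9.00) ∩ circle(D,4.00): a=8.5672, h=2.7573
  candidates: C₊=(8.4841,3.7145) cross=15.632; C₋=(10.7836,-1.2978) cross=-15.632
  mode + wants cross > 0 → take C=(8.4841,3.7145) (cross=15.632)
ex = (C−B)/|BC| = (0.7375,0.6754); ey = (-0.6754,0.7375)
P = B + 3.17·ex + -2.07·ey = (5.5828,-1.7496)

5.58 -1.75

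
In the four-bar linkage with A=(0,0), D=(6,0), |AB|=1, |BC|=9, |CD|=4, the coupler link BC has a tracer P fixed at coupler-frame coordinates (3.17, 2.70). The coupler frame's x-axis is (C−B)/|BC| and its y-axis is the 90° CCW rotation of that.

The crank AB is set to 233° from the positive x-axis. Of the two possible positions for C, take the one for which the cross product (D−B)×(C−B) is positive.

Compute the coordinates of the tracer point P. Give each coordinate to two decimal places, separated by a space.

A=(0,0), D=(6.00,0)
B = A + 1.00·(cos233°, sin233°) = (-0.6018, -0.7986)
|BD| = 6.6499
circle(B,9.00) ∩ circle(D,4.00): a=8.2122, h=3.6823
  candidates: C₊=(7.1087,3.8433) cross=24.487; C₋=(7.9932,-3.4680) cross=-24.487
  mode + wants cross > 0 → take C=(7.1087,3.8433) (cross=24.487)
ex = (C−B)/|BC| = (0.8567,0.5158); ey = (-0.5158,0.8567)
P = B + 3.17·ex + 2.70·ey = (0.7214,3.1495)

0.72 3.15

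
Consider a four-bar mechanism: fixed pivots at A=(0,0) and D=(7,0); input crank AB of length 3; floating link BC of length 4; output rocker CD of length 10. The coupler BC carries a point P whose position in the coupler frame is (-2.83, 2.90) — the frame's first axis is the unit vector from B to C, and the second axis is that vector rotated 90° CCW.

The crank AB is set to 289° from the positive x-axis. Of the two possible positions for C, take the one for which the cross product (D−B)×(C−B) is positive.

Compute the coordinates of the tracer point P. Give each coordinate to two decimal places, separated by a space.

2.86 -6.43

A=(0,0), D=(7.00,0)
B = A + 3.00·(cos289°, sin289°) = (0.9767, -2.8366)
|BD| = 6.6578
circle(B,4.00) ∩ circle(D,10.00): a=-2.9795, h=2.6688
  candidates: C₊=(-2.8559,-1.6915) cross=17.768; C₋=(-0.5818,-6.5204) cross=-17.768
  mode + wants cross > 0 → take C=(-2.8559,-1.6915) (cross=17.768)
ex = (C−B)/|BC| = (-0.9582,0.2863); ey = (-0.2863,-0.9582)
P = B + -2.83·ex + 2.90·ey = (2.8581,-6.4253)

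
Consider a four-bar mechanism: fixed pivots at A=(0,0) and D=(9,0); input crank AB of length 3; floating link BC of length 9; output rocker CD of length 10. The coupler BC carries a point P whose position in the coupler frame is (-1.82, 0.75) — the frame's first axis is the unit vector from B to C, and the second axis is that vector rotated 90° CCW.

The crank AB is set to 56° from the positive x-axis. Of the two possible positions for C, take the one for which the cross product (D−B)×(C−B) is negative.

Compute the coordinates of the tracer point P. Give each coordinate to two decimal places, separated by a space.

2.48 4.28

A=(0,0), D=(9.00,0)
B = A + 3.00·(cos56°, sin56°) = (1.6776, 2.4871)
|BD| = 7.7333
circle(B,9.00) ∩ circle(D,10.00): a=2.6382, h=8.6046
  candidates: C₊=(6.9430,9.7861) cross=66.542; C₋=(1.4082,-6.5089) cross=-66.542
  mode - wants cross < 0 → take C=(1.4082,-6.5089) (cross=-66.542)
ex = (C−B)/|BC| = (-0.0299,-0.9996); ey = (0.9996,-0.0299)
P = B + -1.82·ex + 0.75·ey = (2.4817,4.2839)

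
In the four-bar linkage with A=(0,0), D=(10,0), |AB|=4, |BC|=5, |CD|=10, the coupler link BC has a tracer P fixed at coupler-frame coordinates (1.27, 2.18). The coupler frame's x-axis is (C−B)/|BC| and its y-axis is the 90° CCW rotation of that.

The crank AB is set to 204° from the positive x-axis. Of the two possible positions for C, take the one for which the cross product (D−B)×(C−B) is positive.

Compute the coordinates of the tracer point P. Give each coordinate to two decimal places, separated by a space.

A=(0,0), D=(10.00,0)
B = A + 4.00·(cos204°, sin204°) = (-3.6542, -1.6269)
|BD| = 13.7508
circle(B,5.00) ∩ circle(D,10.00): a=4.1483, h=2.7914
  candidates: C₊=(0.1347,1.6357) cross=38.384; C₋=(0.7952,-3.9079) cross=-38.384
  mode + wants cross > 0 → take C=(0.1347,1.6357) (cross=38.384)
ex = (C−B)/|BC| = (0.7578,0.6525); ey = (-0.6525,0.7578)
P = B + 1.27·ex + 2.18·ey = (-4.1143,0.8537)

-4.11 0.85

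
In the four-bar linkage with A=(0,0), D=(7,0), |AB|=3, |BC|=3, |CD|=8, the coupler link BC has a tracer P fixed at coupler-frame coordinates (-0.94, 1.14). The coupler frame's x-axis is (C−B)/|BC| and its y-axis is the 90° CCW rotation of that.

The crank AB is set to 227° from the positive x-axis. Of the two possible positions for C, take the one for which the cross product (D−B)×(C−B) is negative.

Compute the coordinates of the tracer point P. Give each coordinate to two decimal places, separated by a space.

-1.99 -0.72

A=(0,0), D=(7.00,0)
B = A + 3.00·(cos227°, sin227°) = (-2.0460, -2.1941)
|BD| = 9.3083
circle(B,3.00) ∩ circle(D,8.00): a=1.6998, h=2.4720
  candidates: C₊=(-0.9768,0.6089) cross=23.010; C₋=(0.1886,-4.1957) cross=-23.010
  mode - wants cross < 0 → take C=(0.1886,-4.1957) (cross=-23.010)
ex = (C−B)/|BC| = (0.7449,-0.6672); ey = (0.6672,0.7449)
P = B + -0.94·ex + 1.14·ey = (-1.9855,-0.7177)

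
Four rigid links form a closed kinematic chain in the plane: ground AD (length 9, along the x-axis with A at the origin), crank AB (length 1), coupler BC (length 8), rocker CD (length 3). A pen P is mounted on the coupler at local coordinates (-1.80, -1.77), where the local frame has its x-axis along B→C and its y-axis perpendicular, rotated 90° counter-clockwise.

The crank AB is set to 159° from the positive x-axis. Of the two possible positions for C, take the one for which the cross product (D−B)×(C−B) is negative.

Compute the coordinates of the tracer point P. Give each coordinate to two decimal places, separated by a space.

A=(0,0), D=(9.00,0)
B = A + 1.00·(cos159°, sin159°) = (-0.9336, 0.3584)
|BD| = 9.9400
circle(B,8.00) ∩ circle(D,3.00): a=7.7366, h=2.0359
  candidates: C₊=(6.8714,2.1140) cross=20.237; C₋=(6.7246,-1.9551) cross=-20.237
  mode - wants cross < 0 → take C=(6.7246,-1.9551) (cross=-20.237)
ex = (C−B)/|BC| = (0.9573,-0.2892); ey = (0.2892,0.9573)
P = B + -1.80·ex + -1.77·ey = (-3.1685,-0.8155)

-3.17 -0.82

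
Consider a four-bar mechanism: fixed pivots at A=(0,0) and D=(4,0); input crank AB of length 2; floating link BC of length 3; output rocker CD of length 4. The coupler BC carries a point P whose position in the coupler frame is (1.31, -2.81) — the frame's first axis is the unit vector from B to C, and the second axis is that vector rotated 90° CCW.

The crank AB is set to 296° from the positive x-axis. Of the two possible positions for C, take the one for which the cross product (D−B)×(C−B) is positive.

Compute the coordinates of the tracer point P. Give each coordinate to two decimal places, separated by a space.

3.29 0.15

A=(0,0), D=(4.00,0)
B = A + 2.00·(cos296°, sin296°) = (0.8767, -1.7976)
|BD| = 3.6036
circle(B,3.00) ∩ circle(D,4.00): a=0.8306, h=2.8827
  candidates: C₊=(0.1586,1.1152) cross=10.388; C₋=(3.0346,-3.8817) cross=-10.388
  mode + wants cross > 0 → take C=(0.1586,1.1152) (cross=10.388)
ex = (C−B)/|BC| = (-0.2394,0.9709); ey = (-0.9709,-0.2394)
P = B + 1.31·ex + -2.81·ey = (3.2915,0.1470)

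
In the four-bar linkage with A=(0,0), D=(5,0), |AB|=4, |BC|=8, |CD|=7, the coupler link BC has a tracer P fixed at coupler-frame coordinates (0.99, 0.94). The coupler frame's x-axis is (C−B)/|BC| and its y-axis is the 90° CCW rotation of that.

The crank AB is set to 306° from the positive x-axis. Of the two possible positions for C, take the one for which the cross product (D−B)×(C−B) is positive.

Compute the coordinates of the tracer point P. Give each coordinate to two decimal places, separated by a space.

1.11 -2.66

A=(0,0), D=(5.00,0)
B = A + 4.00·(cos306°, sin306°) = (2.3511, -3.2361)
|BD| = 4.1819
circle(B,8.00) ∩ circle(D,7.00): a=3.8844, h=6.9937
  candidates: C₊=(-0.6003,4.1996) cross=29.247; C₋=(10.2234,-4.6601) cross=-29.247
  mode + wants cross > 0 → take C=(-0.6003,4.1996) (cross=29.247)
ex = (C−B)/|BC| = (-0.3689,0.9295); ey = (-0.9295,-0.3689)
P = B + 0.99·ex + 0.94·ey = (1.1122,-2.6627)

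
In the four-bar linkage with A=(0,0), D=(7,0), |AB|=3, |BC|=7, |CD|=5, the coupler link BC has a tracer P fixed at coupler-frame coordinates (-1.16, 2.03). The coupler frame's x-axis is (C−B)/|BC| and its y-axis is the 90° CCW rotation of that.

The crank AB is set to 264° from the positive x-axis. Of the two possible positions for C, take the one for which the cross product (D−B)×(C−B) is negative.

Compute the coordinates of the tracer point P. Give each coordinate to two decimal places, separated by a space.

A=(0,0), D=(7.00,0)
B = A + 3.00·(cos264°, sin264°) = (-0.3136, -2.9836)
|BD| = 7.8987
circle(B,7.00) ∩ circle(D,5.00): a=5.4686, h=4.3697
  candidates: C₊=(3.0993,3.1281) cross=34.515; C₋=(6.4004,-4.9639) cross=-34.515
  mode - wants cross < 0 → take C=(6.4004,-4.9639) (cross=-34.515)
ex = (C−B)/|BC| = (0.9591,-0.2829); ey = (0.2829,0.9591)
P = B + -1.16·ex + 2.03·ey = (-0.8519,-0.7083)

-0.85 -0.71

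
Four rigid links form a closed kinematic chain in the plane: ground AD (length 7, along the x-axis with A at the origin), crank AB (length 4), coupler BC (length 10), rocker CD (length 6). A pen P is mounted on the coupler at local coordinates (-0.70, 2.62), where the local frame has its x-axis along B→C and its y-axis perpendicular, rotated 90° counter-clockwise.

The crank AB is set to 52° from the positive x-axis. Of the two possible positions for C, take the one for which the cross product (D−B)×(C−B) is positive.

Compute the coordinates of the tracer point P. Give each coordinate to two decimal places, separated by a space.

A=(0,0), D=(7.00,0)
B = A + 4.00·(cos52°, sin52°) = (2.4626, 3.1520)
|BD| = 5.5248
circle(B,10.00) ∩ circle(D,6.00): a=8.5545, h=5.1789
  candidates: C₊=(12.4430,2.5247) cross=28.612; C₋=(6.5335,-5.9818) cross=-28.612
  mode + wants cross > 0 → take C=(12.4430,2.5247) (cross=28.612)
ex = (C−B)/|BC| = (0.9980,-0.0627); ey = (0.0627,0.9980)
P = B + -0.70·ex + 2.62·ey = (1.9284,5.8108)

1.93 5.81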